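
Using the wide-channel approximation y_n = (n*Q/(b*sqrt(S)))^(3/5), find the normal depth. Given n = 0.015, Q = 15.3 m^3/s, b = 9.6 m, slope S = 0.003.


We use the wide-channel approximation y_n = (n*Q/(b*sqrt(S)))^(3/5).
sqrt(S) = sqrt(0.003) = 0.054772.
Numerator: n*Q = 0.015 * 15.3 = 0.2295.
Denominator: b*sqrt(S) = 9.6 * 0.054772 = 0.525811.
arg = 0.4365.
y_n = 0.4365^(3/5) = 0.6081 m.

0.6081


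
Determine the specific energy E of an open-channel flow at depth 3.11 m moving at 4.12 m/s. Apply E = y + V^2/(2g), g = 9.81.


Specific energy E = y + V^2/(2g).
Velocity head = V^2/(2g) = 4.12^2 / (2*9.81) = 16.9744 / 19.62 = 0.8652 m.
E = 3.11 + 0.8652 = 3.9752 m.

3.9752


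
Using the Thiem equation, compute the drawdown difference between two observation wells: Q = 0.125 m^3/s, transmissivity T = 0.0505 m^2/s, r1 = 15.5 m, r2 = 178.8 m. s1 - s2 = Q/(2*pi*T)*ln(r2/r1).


Thiem equation: s1 - s2 = Q/(2*pi*T) * ln(r2/r1).
ln(r2/r1) = ln(178.8/15.5) = 2.4454.
Q/(2*pi*T) = 0.125 / (2*pi*0.0505) = 0.125 / 0.3173 = 0.3939.
s1 - s2 = 0.3939 * 2.4454 = 0.9634 m.

0.9634


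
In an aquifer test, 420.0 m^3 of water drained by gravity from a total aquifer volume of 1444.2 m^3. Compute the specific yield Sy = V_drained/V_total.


Specific yield Sy = Volume drained / Total volume.
Sy = 420.0 / 1444.2
   = 0.2908.

0.2908


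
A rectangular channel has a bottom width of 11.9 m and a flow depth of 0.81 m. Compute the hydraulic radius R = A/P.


For a rectangular section:
Flow area A = b * y = 11.9 * 0.81 = 9.64 m^2.
Wetted perimeter P = b + 2y = 11.9 + 2*0.81 = 13.52 m.
Hydraulic radius R = A/P = 9.64 / 13.52 = 0.7129 m.

0.7129


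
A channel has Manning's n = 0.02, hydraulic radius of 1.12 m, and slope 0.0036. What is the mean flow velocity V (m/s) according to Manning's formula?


Manning's equation gives V = (1/n) * R^(2/3) * S^(1/2).
First, compute R^(2/3) = 1.12^(2/3) = 1.0785.
Next, S^(1/2) = 0.0036^(1/2) = 0.06.
Then 1/n = 1/0.02 = 50.0.
V = 50.0 * 1.0785 * 0.06 = 3.2354 m/s.

3.2354


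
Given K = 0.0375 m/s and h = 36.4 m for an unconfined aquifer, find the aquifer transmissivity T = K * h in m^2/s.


Transmissivity is defined as T = K * h.
T = 0.0375 * 36.4
  = 1.365 m^2/s.

1.365


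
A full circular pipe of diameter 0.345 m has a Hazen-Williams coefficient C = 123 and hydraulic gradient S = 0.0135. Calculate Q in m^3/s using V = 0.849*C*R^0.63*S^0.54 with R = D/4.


For a full circular pipe, R = D/4 = 0.345/4 = 0.0862 m.
V = 0.849 * 123 * 0.0862^0.63 * 0.0135^0.54
  = 0.849 * 123 * 0.213564 * 0.097809
  = 2.1813 m/s.
Pipe area A = pi*D^2/4 = pi*0.345^2/4 = 0.0935 m^2.
Q = A * V = 0.0935 * 2.1813 = 0.2039 m^3/s.

0.2039


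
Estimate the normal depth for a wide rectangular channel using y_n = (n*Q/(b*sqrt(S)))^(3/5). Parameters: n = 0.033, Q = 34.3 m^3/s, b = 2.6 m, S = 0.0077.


We use the wide-channel approximation y_n = (n*Q/(b*sqrt(S)))^(3/5).
sqrt(S) = sqrt(0.0077) = 0.08775.
Numerator: n*Q = 0.033 * 34.3 = 1.1319.
Denominator: b*sqrt(S) = 2.6 * 0.08775 = 0.22815.
arg = 4.9612.
y_n = 4.9612^(3/5) = 2.6143 m.

2.6143


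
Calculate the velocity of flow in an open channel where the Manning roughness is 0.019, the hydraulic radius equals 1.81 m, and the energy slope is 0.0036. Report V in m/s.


Manning's equation gives V = (1/n) * R^(2/3) * S^(1/2).
First, compute R^(2/3) = 1.81^(2/3) = 1.4852.
Next, S^(1/2) = 0.0036^(1/2) = 0.06.
Then 1/n = 1/0.019 = 52.63.
V = 52.63 * 1.4852 * 0.06 = 4.6901 m/s.

4.6901


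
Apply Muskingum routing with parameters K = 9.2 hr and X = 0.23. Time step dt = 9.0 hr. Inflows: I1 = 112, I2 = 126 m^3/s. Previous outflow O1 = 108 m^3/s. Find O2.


Muskingum coefficients:
denom = 2*K*(1-X) + dt = 2*9.2*(1-0.23) + 9.0 = 23.168.
C0 = (dt - 2*K*X)/denom = (9.0 - 2*9.2*0.23)/23.168 = 0.2058.
C1 = (dt + 2*K*X)/denom = (9.0 + 2*9.2*0.23)/23.168 = 0.5711.
C2 = (2*K*(1-X) - dt)/denom = 0.2231.
O2 = C0*I2 + C1*I1 + C2*O1
   = 0.2058*126 + 0.5711*112 + 0.2231*108
   = 113.99 m^3/s.

113.99


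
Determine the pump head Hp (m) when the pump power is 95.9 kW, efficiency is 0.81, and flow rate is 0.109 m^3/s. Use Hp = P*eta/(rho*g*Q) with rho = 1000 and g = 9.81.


Pump head formula: Hp = P * eta / (rho * g * Q).
Numerator: P * eta = 95.9 * 1000 * 0.81 = 77679.0 W.
Denominator: rho * g * Q = 1000 * 9.81 * 0.109 = 1069.29.
Hp = 77679.0 / 1069.29 = 72.65 m.

72.65


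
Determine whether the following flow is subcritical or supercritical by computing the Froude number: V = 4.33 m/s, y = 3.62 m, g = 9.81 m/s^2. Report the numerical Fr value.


The Froude number is defined as Fr = V / sqrt(g*y).
g*y = 9.81 * 3.62 = 35.5122.
sqrt(g*y) = sqrt(35.5122) = 5.9592.
Fr = 4.33 / 5.9592 = 0.7266.
Since Fr < 1, the flow is subcritical.

0.7266


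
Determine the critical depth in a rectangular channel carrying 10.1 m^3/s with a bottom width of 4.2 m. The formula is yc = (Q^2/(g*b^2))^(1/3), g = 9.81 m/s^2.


Using yc = (Q^2 / (g * b^2))^(1/3):
Q^2 = 10.1^2 = 102.01.
g * b^2 = 9.81 * 4.2^2 = 9.81 * 17.64 = 173.05.
Q^2 / (g*b^2) = 102.01 / 173.05 = 0.5895.
yc = 0.5895^(1/3) = 0.8385 m.

0.8385


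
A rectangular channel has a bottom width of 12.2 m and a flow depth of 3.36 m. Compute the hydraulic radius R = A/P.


For a rectangular section:
Flow area A = b * y = 12.2 * 3.36 = 40.99 m^2.
Wetted perimeter P = b + 2y = 12.2 + 2*3.36 = 18.92 m.
Hydraulic radius R = A/P = 40.99 / 18.92 = 2.1666 m.

2.1666


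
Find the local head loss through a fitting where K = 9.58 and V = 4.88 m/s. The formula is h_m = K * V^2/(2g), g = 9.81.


Minor loss formula: h_m = K * V^2/(2g).
V^2 = 4.88^2 = 23.8144.
V^2/(2g) = 23.8144 / 19.62 = 1.2138 m.
h_m = 9.58 * 1.2138 = 11.628 m.

11.628


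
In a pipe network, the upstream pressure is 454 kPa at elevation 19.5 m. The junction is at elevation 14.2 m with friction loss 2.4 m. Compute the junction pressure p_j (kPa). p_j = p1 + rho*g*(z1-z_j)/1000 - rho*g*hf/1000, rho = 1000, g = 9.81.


Junction pressure: p_j = p1 + rho*g*(z1 - z_j)/1000 - rho*g*hf/1000.
Elevation term = 1000*9.81*(19.5 - 14.2)/1000 = 51.993 kPa.
Friction term = 1000*9.81*2.4/1000 = 23.544 kPa.
p_j = 454 + 51.993 - 23.544 = 482.45 kPa.

482.45


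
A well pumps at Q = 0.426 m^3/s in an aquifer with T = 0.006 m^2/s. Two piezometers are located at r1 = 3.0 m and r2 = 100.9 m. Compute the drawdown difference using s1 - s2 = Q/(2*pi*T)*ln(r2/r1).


Thiem equation: s1 - s2 = Q/(2*pi*T) * ln(r2/r1).
ln(r2/r1) = ln(100.9/3.0) = 3.5155.
Q/(2*pi*T) = 0.426 / (2*pi*0.006) = 0.426 / 0.0377 = 11.3.
s1 - s2 = 11.3 * 3.5155 = 39.7254 m.

39.7254


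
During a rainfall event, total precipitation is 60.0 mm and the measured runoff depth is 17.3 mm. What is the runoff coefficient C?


The runoff coefficient C = runoff depth / rainfall depth.
C = 17.3 / 60.0
  = 0.2883.

0.2883


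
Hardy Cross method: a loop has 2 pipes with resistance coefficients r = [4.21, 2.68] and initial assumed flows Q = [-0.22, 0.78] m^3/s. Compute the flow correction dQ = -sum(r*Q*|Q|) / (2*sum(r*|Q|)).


Numerator terms (r*Q*|Q|): 4.21*-0.22*|-0.22| = -0.2038; 2.68*0.78*|0.78| = 1.6305.
Sum of numerator = 1.4267.
Denominator terms (r*|Q|): 4.21*|-0.22| = 0.9262; 2.68*|0.78| = 2.0904.
2 * sum of denominator = 2 * 3.0166 = 6.0332.
dQ = -1.4267 / 6.0332 = -0.2365 m^3/s.

-0.2365


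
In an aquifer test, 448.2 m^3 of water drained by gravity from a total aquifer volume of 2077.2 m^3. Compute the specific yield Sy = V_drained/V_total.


Specific yield Sy = Volume drained / Total volume.
Sy = 448.2 / 2077.2
   = 0.2158.

0.2158


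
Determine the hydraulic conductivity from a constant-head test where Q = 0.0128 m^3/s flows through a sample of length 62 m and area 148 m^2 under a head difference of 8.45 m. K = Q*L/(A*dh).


From K = Q*L / (A*dh):
Numerator: Q*L = 0.0128 * 62 = 0.7936.
Denominator: A*dh = 148 * 8.45 = 1250.6.
K = 0.7936 / 1250.6 = 0.000635 m/s.

0.000635


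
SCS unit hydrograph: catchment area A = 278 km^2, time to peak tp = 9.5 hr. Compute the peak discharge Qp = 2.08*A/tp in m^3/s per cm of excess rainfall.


SCS formula: Qp = 2.08 * A / tp.
Qp = 2.08 * 278 / 9.5
   = 578.24 / 9.5
   = 60.87 m^3/s per cm.

60.87


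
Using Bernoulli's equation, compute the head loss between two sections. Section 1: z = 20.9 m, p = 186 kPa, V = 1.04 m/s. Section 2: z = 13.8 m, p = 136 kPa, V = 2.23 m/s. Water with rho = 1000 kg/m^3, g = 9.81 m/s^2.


Total head at each section: H = z + p/(rho*g) + V^2/(2g).
H1 = 20.9 + 186*1000/(1000*9.81) + 1.04^2/(2*9.81)
   = 20.9 + 18.96 + 0.0551
   = 39.915 m.
H2 = 13.8 + 136*1000/(1000*9.81) + 2.23^2/(2*9.81)
   = 13.8 + 13.863 + 0.2535
   = 27.917 m.
h_L = H1 - H2 = 39.915 - 27.917 = 11.999 m.

11.999


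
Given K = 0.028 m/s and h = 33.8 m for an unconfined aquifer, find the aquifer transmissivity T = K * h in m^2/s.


Transmissivity is defined as T = K * h.
T = 0.028 * 33.8
  = 0.9464 m^2/s.

0.9464


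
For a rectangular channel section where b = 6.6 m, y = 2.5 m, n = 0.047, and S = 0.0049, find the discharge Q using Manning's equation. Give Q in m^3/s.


For a rectangular channel, the cross-sectional area A = b * y = 6.6 * 2.5 = 16.5 m^2.
The wetted perimeter P = b + 2y = 6.6 + 2*2.5 = 11.6 m.
Hydraulic radius R = A/P = 16.5/11.6 = 1.4224 m.
Velocity V = (1/n)*R^(2/3)*S^(1/2) = (1/0.047)*1.4224^(2/3)*0.0049^(1/2) = 1.8837 m/s.
Discharge Q = A * V = 16.5 * 1.8837 = 31.081 m^3/s.

31.081


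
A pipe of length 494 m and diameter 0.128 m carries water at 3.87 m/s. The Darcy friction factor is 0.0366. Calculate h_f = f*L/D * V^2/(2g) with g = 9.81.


Darcy-Weisbach equation: h_f = f * (L/D) * V^2/(2g).
f * L/D = 0.0366 * 494/0.128 = 141.2531.
V^2/(2g) = 3.87^2 / (2*9.81) = 14.9769 / 19.62 = 0.7633 m.
h_f = 141.2531 * 0.7633 = 107.825 m.

107.825


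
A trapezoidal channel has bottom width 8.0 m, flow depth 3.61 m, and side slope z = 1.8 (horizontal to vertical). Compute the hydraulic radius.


For a trapezoidal section with side slope z:
A = (b + z*y)*y = (8.0 + 1.8*3.61)*3.61 = 52.338 m^2.
P = b + 2*y*sqrt(1 + z^2) = 8.0 + 2*3.61*sqrt(1 + 1.8^2) = 22.867 m.
R = A/P = 52.338 / 22.867 = 2.2888 m.

2.2888


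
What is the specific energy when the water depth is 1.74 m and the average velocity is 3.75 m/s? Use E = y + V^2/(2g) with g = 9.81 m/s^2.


Specific energy E = y + V^2/(2g).
Velocity head = V^2/(2g) = 3.75^2 / (2*9.81) = 14.0625 / 19.62 = 0.7167 m.
E = 1.74 + 0.7167 = 2.4567 m.

2.4567


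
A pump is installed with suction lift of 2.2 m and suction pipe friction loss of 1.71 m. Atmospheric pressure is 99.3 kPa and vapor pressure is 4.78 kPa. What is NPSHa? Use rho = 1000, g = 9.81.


NPSHa = p_atm/(rho*g) - z_s - hf_s - p_vap/(rho*g).
p_atm/(rho*g) = 99.3*1000 / (1000*9.81) = 10.122 m.
p_vap/(rho*g) = 4.78*1000 / (1000*9.81) = 0.487 m.
NPSHa = 10.122 - 2.2 - 1.71 - 0.487
      = 5.73 m.

5.73


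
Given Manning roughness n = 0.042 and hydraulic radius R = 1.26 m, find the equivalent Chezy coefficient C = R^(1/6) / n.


The Chezy coefficient relates to Manning's n through C = R^(1/6) / n.
R^(1/6) = 1.26^(1/6) = 1.03927.
C = 1.03927 / 0.042 = 24.74 m^(1/2)/s.

24.74


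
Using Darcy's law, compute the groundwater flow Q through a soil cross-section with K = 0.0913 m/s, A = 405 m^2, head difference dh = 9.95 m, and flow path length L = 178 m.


Darcy's law: Q = K * A * i, where i = dh/L.
Hydraulic gradient i = 9.95 / 178 = 0.055899.
Q = 0.0913 * 405 * 0.055899
  = 2.0669 m^3/s.

2.0669


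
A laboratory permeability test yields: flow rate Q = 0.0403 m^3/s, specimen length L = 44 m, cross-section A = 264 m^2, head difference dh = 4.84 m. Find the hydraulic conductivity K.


From K = Q*L / (A*dh):
Numerator: Q*L = 0.0403 * 44 = 1.7732.
Denominator: A*dh = 264 * 4.84 = 1277.76.
K = 1.7732 / 1277.76 = 0.001388 m/s.

0.001388


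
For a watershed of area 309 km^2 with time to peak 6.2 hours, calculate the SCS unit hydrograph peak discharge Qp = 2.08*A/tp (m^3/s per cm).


SCS formula: Qp = 2.08 * A / tp.
Qp = 2.08 * 309 / 6.2
   = 642.72 / 6.2
   = 103.66 m^3/s per cm.

103.66


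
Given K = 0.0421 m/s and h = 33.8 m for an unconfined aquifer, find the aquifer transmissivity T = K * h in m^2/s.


Transmissivity is defined as T = K * h.
T = 0.0421 * 33.8
  = 1.423 m^2/s.

1.423


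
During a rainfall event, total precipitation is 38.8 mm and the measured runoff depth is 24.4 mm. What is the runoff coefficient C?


The runoff coefficient C = runoff depth / rainfall depth.
C = 24.4 / 38.8
  = 0.6289.

0.6289


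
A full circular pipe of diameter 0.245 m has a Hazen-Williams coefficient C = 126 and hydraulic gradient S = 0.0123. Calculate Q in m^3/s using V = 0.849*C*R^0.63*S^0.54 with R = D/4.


For a full circular pipe, R = D/4 = 0.245/4 = 0.0612 m.
V = 0.849 * 126 * 0.0612^0.63 * 0.0123^0.54
  = 0.849 * 126 * 0.172138 * 0.093014
  = 1.7128 m/s.
Pipe area A = pi*D^2/4 = pi*0.245^2/4 = 0.0471 m^2.
Q = A * V = 0.0471 * 1.7128 = 0.0807 m^3/s.

0.0807


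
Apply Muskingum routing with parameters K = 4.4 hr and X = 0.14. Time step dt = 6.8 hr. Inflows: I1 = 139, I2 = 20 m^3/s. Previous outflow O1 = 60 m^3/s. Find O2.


Muskingum coefficients:
denom = 2*K*(1-X) + dt = 2*4.4*(1-0.14) + 6.8 = 14.368.
C0 = (dt - 2*K*X)/denom = (6.8 - 2*4.4*0.14)/14.368 = 0.3875.
C1 = (dt + 2*K*X)/denom = (6.8 + 2*4.4*0.14)/14.368 = 0.559.
C2 = (2*K*(1-X) - dt)/denom = 0.0535.
O2 = C0*I2 + C1*I1 + C2*O1
   = 0.3875*20 + 0.559*139 + 0.0535*60
   = 88.66 m^3/s.

88.66


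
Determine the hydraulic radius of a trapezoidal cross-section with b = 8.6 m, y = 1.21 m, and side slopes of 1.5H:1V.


For a trapezoidal section with side slope z:
A = (b + z*y)*y = (8.6 + 1.5*1.21)*1.21 = 12.602 m^2.
P = b + 2*y*sqrt(1 + z^2) = 8.6 + 2*1.21*sqrt(1 + 1.5^2) = 12.963 m.
R = A/P = 12.602 / 12.963 = 0.9722 m.

0.9722


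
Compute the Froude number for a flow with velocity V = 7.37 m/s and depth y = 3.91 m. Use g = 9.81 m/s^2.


The Froude number is defined as Fr = V / sqrt(g*y).
g*y = 9.81 * 3.91 = 38.3571.
sqrt(g*y) = sqrt(38.3571) = 6.1933.
Fr = 7.37 / 6.1933 = 1.19.

1.19


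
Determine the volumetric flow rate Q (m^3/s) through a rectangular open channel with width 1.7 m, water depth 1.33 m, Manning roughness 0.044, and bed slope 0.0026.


For a rectangular channel, the cross-sectional area A = b * y = 1.7 * 1.33 = 2.26 m^2.
The wetted perimeter P = b + 2y = 1.7 + 2*1.33 = 4.36 m.
Hydraulic radius R = A/P = 2.26/4.36 = 0.5186 m.
Velocity V = (1/n)*R^(2/3)*S^(1/2) = (1/0.044)*0.5186^(2/3)*0.0026^(1/2) = 0.748 m/s.
Discharge Q = A * V = 2.26 * 0.748 = 1.691 m^3/s.

1.691


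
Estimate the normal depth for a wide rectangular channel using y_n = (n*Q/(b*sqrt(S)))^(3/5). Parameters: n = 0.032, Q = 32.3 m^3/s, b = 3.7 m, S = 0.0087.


We use the wide-channel approximation y_n = (n*Q/(b*sqrt(S)))^(3/5).
sqrt(S) = sqrt(0.0087) = 0.093274.
Numerator: n*Q = 0.032 * 32.3 = 1.0336.
Denominator: b*sqrt(S) = 3.7 * 0.093274 = 0.345114.
arg = 2.995.
y_n = 2.995^(3/5) = 1.9312 m.

1.9312


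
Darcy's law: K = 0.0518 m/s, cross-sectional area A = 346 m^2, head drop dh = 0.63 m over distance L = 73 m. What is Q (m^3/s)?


Darcy's law: Q = K * A * i, where i = dh/L.
Hydraulic gradient i = 0.63 / 73 = 0.00863.
Q = 0.0518 * 346 * 0.00863
  = 0.1547 m^3/s.

0.1547


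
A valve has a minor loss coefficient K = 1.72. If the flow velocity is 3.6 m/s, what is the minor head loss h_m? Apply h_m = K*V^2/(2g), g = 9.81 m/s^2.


Minor loss formula: h_m = K * V^2/(2g).
V^2 = 3.6^2 = 12.96.
V^2/(2g) = 12.96 / 19.62 = 0.6606 m.
h_m = 1.72 * 0.6606 = 1.1361 m.

1.1361


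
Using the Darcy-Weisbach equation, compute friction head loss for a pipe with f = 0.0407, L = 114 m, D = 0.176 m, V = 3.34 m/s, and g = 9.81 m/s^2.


Darcy-Weisbach equation: h_f = f * (L/D) * V^2/(2g).
f * L/D = 0.0407 * 114/0.176 = 26.3625.
V^2/(2g) = 3.34^2 / (2*9.81) = 11.1556 / 19.62 = 0.5686 m.
h_f = 26.3625 * 0.5686 = 14.989 m.

14.989


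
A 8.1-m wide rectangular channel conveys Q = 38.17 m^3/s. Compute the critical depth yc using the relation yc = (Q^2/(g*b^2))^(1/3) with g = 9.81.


Using yc = (Q^2 / (g * b^2))^(1/3):
Q^2 = 38.17^2 = 1456.95.
g * b^2 = 9.81 * 8.1^2 = 9.81 * 65.61 = 643.63.
Q^2 / (g*b^2) = 1456.95 / 643.63 = 2.2636.
yc = 2.2636^(1/3) = 1.313 m.

1.313


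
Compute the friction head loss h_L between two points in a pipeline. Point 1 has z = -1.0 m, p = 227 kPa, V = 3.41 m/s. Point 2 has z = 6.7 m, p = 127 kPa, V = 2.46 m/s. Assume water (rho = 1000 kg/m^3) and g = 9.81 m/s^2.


Total head at each section: H = z + p/(rho*g) + V^2/(2g).
H1 = -1.0 + 227*1000/(1000*9.81) + 3.41^2/(2*9.81)
   = -1.0 + 23.14 + 0.5927
   = 22.732 m.
H2 = 6.7 + 127*1000/(1000*9.81) + 2.46^2/(2*9.81)
   = 6.7 + 12.946 + 0.3084
   = 19.954 m.
h_L = H1 - H2 = 22.732 - 19.954 = 2.778 m.

2.778


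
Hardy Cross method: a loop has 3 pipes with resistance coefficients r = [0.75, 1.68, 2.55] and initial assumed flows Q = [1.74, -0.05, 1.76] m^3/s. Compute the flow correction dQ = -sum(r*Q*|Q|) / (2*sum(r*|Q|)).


Numerator terms (r*Q*|Q|): 0.75*1.74*|1.74| = 2.2707; 1.68*-0.05*|-0.05| = -0.0042; 2.55*1.76*|1.76| = 7.8989.
Sum of numerator = 10.1654.
Denominator terms (r*|Q|): 0.75*|1.74| = 1.305; 1.68*|-0.05| = 0.084; 2.55*|1.76| = 4.488.
2 * sum of denominator = 2 * 5.877 = 11.754.
dQ = -10.1654 / 11.754 = -0.8648 m^3/s.

-0.8648


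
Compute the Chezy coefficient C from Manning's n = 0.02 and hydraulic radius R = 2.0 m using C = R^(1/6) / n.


The Chezy coefficient relates to Manning's n through C = R^(1/6) / n.
R^(1/6) = 2.0^(1/6) = 1.122462.
C = 1.122462 / 0.02 = 56.12 m^(1/2)/s.

56.12


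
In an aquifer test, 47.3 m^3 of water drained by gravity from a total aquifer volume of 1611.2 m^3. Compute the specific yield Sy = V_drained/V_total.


Specific yield Sy = Volume drained / Total volume.
Sy = 47.3 / 1611.2
   = 0.0294.

0.0294


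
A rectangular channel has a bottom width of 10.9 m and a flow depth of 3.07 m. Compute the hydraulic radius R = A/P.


For a rectangular section:
Flow area A = b * y = 10.9 * 3.07 = 33.46 m^2.
Wetted perimeter P = b + 2y = 10.9 + 2*3.07 = 17.04 m.
Hydraulic radius R = A/P = 33.46 / 17.04 = 1.9638 m.

1.9638


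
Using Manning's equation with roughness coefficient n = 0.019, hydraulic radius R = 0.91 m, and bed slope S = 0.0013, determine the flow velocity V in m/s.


Manning's equation gives V = (1/n) * R^(2/3) * S^(1/2).
First, compute R^(2/3) = 0.91^(2/3) = 0.9391.
Next, S^(1/2) = 0.0013^(1/2) = 0.036056.
Then 1/n = 1/0.019 = 52.63.
V = 52.63 * 0.9391 * 0.036056 = 1.782 m/s.

1.782


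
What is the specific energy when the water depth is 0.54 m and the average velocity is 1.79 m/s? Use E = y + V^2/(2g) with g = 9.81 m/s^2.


Specific energy E = y + V^2/(2g).
Velocity head = V^2/(2g) = 1.79^2 / (2*9.81) = 3.2041 / 19.62 = 0.1633 m.
E = 0.54 + 0.1633 = 0.7033 m.

0.7033


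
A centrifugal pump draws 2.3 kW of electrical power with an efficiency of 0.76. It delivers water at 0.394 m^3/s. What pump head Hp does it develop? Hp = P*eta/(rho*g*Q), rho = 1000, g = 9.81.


Pump head formula: Hp = P * eta / (rho * g * Q).
Numerator: P * eta = 2.3 * 1000 * 0.76 = 1748.0 W.
Denominator: rho * g * Q = 1000 * 9.81 * 0.394 = 3865.14.
Hp = 1748.0 / 3865.14 = 0.45 m.

0.45


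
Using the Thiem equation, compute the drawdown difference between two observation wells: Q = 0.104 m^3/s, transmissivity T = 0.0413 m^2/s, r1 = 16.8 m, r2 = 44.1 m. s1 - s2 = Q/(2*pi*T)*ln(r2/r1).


Thiem equation: s1 - s2 = Q/(2*pi*T) * ln(r2/r1).
ln(r2/r1) = ln(44.1/16.8) = 0.9651.
Q/(2*pi*T) = 0.104 / (2*pi*0.0413) = 0.104 / 0.2595 = 0.4008.
s1 - s2 = 0.4008 * 0.9651 = 0.3868 m.

0.3868


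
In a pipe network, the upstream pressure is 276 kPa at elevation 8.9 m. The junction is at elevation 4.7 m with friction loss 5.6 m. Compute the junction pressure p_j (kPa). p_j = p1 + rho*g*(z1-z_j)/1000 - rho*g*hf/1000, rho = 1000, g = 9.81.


Junction pressure: p_j = p1 + rho*g*(z1 - z_j)/1000 - rho*g*hf/1000.
Elevation term = 1000*9.81*(8.9 - 4.7)/1000 = 41.202 kPa.
Friction term = 1000*9.81*5.6/1000 = 54.936 kPa.
p_j = 276 + 41.202 - 54.936 = 262.27 kPa.

262.27


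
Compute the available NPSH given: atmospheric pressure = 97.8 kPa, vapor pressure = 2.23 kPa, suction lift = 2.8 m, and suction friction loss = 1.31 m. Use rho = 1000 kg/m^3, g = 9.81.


NPSHa = p_atm/(rho*g) - z_s - hf_s - p_vap/(rho*g).
p_atm/(rho*g) = 97.8*1000 / (1000*9.81) = 9.969 m.
p_vap/(rho*g) = 2.23*1000 / (1000*9.81) = 0.227 m.
NPSHa = 9.969 - 2.8 - 1.31 - 0.227
      = 5.63 m.

5.63


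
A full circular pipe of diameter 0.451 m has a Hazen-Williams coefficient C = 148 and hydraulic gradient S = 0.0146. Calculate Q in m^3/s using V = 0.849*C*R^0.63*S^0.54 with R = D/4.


For a full circular pipe, R = D/4 = 0.451/4 = 0.1128 m.
V = 0.849 * 148 * 0.1128^0.63 * 0.0146^0.54
  = 0.849 * 148 * 0.252833 * 0.102035
  = 3.2416 m/s.
Pipe area A = pi*D^2/4 = pi*0.451^2/4 = 0.1598 m^2.
Q = A * V = 0.1598 * 3.2416 = 0.5178 m^3/s.

0.5178


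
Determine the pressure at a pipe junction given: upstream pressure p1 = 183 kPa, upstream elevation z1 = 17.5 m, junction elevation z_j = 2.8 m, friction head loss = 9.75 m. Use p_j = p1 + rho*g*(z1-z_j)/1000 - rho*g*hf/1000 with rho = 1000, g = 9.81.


Junction pressure: p_j = p1 + rho*g*(z1 - z_j)/1000 - rho*g*hf/1000.
Elevation term = 1000*9.81*(17.5 - 2.8)/1000 = 144.207 kPa.
Friction term = 1000*9.81*9.75/1000 = 95.647 kPa.
p_j = 183 + 144.207 - 95.647 = 231.56 kPa.

231.56


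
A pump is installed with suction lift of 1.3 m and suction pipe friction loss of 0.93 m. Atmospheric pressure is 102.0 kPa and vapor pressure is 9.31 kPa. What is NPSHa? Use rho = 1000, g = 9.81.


NPSHa = p_atm/(rho*g) - z_s - hf_s - p_vap/(rho*g).
p_atm/(rho*g) = 102.0*1000 / (1000*9.81) = 10.398 m.
p_vap/(rho*g) = 9.31*1000 / (1000*9.81) = 0.949 m.
NPSHa = 10.398 - 1.3 - 0.93 - 0.949
      = 7.22 m.

7.22


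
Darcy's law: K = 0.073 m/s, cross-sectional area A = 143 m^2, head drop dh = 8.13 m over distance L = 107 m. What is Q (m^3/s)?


Darcy's law: Q = K * A * i, where i = dh/L.
Hydraulic gradient i = 8.13 / 107 = 0.075981.
Q = 0.073 * 143 * 0.075981
  = 0.7932 m^3/s.

0.7932


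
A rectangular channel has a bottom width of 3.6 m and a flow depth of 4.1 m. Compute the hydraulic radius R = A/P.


For a rectangular section:
Flow area A = b * y = 3.6 * 4.1 = 14.76 m^2.
Wetted perimeter P = b + 2y = 3.6 + 2*4.1 = 11.8 m.
Hydraulic radius R = A/P = 14.76 / 11.8 = 1.2508 m.

1.2508


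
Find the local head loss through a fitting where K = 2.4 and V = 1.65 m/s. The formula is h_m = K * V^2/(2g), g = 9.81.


Minor loss formula: h_m = K * V^2/(2g).
V^2 = 1.65^2 = 2.7225.
V^2/(2g) = 2.7225 / 19.62 = 0.1388 m.
h_m = 2.4 * 0.1388 = 0.333 m.

0.333


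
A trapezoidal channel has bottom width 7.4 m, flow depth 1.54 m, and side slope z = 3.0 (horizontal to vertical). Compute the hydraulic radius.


For a trapezoidal section with side slope z:
A = (b + z*y)*y = (7.4 + 3.0*1.54)*1.54 = 18.511 m^2.
P = b + 2*y*sqrt(1 + z^2) = 7.4 + 2*1.54*sqrt(1 + 3.0^2) = 17.14 m.
R = A/P = 18.511 / 17.14 = 1.08 m.

1.08


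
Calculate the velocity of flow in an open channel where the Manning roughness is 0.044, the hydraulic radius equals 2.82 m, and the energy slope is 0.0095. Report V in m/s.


Manning's equation gives V = (1/n) * R^(2/3) * S^(1/2).
First, compute R^(2/3) = 2.82^(2/3) = 1.996.
Next, S^(1/2) = 0.0095^(1/2) = 0.097468.
Then 1/n = 1/0.044 = 22.73.
V = 22.73 * 1.996 * 0.097468 = 4.4216 m/s.

4.4216


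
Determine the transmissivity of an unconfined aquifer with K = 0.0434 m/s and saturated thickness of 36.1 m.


Transmissivity is defined as T = K * h.
T = 0.0434 * 36.1
  = 1.5667 m^2/s.

1.5667


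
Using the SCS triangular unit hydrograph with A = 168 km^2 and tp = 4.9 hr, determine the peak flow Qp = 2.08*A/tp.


SCS formula: Qp = 2.08 * A / tp.
Qp = 2.08 * 168 / 4.9
   = 349.44 / 4.9
   = 71.31 m^3/s per cm.

71.31


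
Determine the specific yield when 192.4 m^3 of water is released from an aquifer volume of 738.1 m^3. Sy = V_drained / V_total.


Specific yield Sy = Volume drained / Total volume.
Sy = 192.4 / 738.1
   = 0.2607.

0.2607


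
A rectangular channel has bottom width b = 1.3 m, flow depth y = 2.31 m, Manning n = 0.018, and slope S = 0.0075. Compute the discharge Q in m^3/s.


For a rectangular channel, the cross-sectional area A = b * y = 1.3 * 2.31 = 3.0 m^2.
The wetted perimeter P = b + 2y = 1.3 + 2*2.31 = 5.92 m.
Hydraulic radius R = A/P = 3.0/5.92 = 0.5073 m.
Velocity V = (1/n)*R^(2/3)*S^(1/2) = (1/0.018)*0.5073^(2/3)*0.0075^(1/2) = 3.0602 m/s.
Discharge Q = A * V = 3.0 * 3.0602 = 9.19 m^3/s.

9.19


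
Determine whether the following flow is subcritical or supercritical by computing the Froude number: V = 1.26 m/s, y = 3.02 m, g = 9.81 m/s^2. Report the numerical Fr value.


The Froude number is defined as Fr = V / sqrt(g*y).
g*y = 9.81 * 3.02 = 29.6262.
sqrt(g*y) = sqrt(29.6262) = 5.443.
Fr = 1.26 / 5.443 = 0.2315.
Since Fr < 1, the flow is subcritical.

0.2315


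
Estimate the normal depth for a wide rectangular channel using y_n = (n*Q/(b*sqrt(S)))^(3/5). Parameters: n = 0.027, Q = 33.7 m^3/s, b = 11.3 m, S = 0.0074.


We use the wide-channel approximation y_n = (n*Q/(b*sqrt(S)))^(3/5).
sqrt(S) = sqrt(0.0074) = 0.086023.
Numerator: n*Q = 0.027 * 33.7 = 0.9099.
Denominator: b*sqrt(S) = 11.3 * 0.086023 = 0.97206.
arg = 0.9361.
y_n = 0.9361^(3/5) = 0.9611 m.

0.9611


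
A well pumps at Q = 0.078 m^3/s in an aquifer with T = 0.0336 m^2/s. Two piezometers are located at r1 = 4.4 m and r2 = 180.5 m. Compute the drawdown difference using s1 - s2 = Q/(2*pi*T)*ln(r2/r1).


Thiem equation: s1 - s2 = Q/(2*pi*T) * ln(r2/r1).
ln(r2/r1) = ln(180.5/4.4) = 3.7141.
Q/(2*pi*T) = 0.078 / (2*pi*0.0336) = 0.078 / 0.2111 = 0.3695.
s1 - s2 = 0.3695 * 3.7141 = 1.3722 m.

1.3722


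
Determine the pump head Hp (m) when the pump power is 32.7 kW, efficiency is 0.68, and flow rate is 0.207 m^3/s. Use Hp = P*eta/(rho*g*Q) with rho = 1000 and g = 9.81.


Pump head formula: Hp = P * eta / (rho * g * Q).
Numerator: P * eta = 32.7 * 1000 * 0.68 = 22236.0 W.
Denominator: rho * g * Q = 1000 * 9.81 * 0.207 = 2030.67.
Hp = 22236.0 / 2030.67 = 10.95 m.

10.95


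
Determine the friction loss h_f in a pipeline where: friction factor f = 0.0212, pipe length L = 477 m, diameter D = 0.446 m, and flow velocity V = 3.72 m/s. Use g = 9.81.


Darcy-Weisbach equation: h_f = f * (L/D) * V^2/(2g).
f * L/D = 0.0212 * 477/0.446 = 22.6735.
V^2/(2g) = 3.72^2 / (2*9.81) = 13.8384 / 19.62 = 0.7053 m.
h_f = 22.6735 * 0.7053 = 15.992 m.

15.992


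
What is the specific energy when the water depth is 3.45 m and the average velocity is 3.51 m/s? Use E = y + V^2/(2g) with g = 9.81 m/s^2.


Specific energy E = y + V^2/(2g).
Velocity head = V^2/(2g) = 3.51^2 / (2*9.81) = 12.3201 / 19.62 = 0.6279 m.
E = 3.45 + 0.6279 = 4.0779 m.

4.0779


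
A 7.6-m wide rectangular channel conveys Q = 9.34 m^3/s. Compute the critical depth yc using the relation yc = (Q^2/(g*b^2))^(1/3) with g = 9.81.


Using yc = (Q^2 / (g * b^2))^(1/3):
Q^2 = 9.34^2 = 87.24.
g * b^2 = 9.81 * 7.6^2 = 9.81 * 57.76 = 566.63.
Q^2 / (g*b^2) = 87.24 / 566.63 = 0.154.
yc = 0.154^(1/3) = 0.536 m.

0.536


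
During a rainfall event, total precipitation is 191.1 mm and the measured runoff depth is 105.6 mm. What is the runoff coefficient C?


The runoff coefficient C = runoff depth / rainfall depth.
C = 105.6 / 191.1
  = 0.5526.

0.5526


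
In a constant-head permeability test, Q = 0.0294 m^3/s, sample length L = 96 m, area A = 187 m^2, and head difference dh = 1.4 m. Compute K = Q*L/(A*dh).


From K = Q*L / (A*dh):
Numerator: Q*L = 0.0294 * 96 = 2.8224.
Denominator: A*dh = 187 * 1.4 = 261.8.
K = 2.8224 / 261.8 = 0.010781 m/s.

0.010781


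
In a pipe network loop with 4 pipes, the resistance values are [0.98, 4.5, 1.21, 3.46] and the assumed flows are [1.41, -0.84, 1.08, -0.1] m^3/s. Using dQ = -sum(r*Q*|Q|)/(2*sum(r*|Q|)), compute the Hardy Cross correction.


Numerator terms (r*Q*|Q|): 0.98*1.41*|1.41| = 1.9483; 4.5*-0.84*|-0.84| = -3.1752; 1.21*1.08*|1.08| = 1.4113; 3.46*-0.1*|-0.1| = -0.0346.
Sum of numerator = 0.1499.
Denominator terms (r*|Q|): 0.98*|1.41| = 1.3818; 4.5*|-0.84| = 3.78; 1.21*|1.08| = 1.3068; 3.46*|-0.1| = 0.346.
2 * sum of denominator = 2 * 6.8146 = 13.6292.
dQ = -0.1499 / 13.6292 = -0.011 m^3/s.

-0.011


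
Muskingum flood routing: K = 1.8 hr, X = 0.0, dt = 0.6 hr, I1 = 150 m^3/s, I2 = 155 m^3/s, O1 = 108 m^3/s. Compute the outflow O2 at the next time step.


Muskingum coefficients:
denom = 2*K*(1-X) + dt = 2*1.8*(1-0.0) + 0.6 = 4.2.
C0 = (dt - 2*K*X)/denom = (0.6 - 2*1.8*0.0)/4.2 = 0.1429.
C1 = (dt + 2*K*X)/denom = (0.6 + 2*1.8*0.0)/4.2 = 0.1429.
C2 = (2*K*(1-X) - dt)/denom = 0.7143.
O2 = C0*I2 + C1*I1 + C2*O1
   = 0.1429*155 + 0.1429*150 + 0.7143*108
   = 120.71 m^3/s.

120.71


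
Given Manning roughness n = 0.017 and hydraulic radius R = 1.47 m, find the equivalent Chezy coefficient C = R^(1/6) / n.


The Chezy coefficient relates to Manning's n through C = R^(1/6) / n.
R^(1/6) = 1.47^(1/6) = 1.066317.
C = 1.066317 / 0.017 = 62.72 m^(1/2)/s.

62.72


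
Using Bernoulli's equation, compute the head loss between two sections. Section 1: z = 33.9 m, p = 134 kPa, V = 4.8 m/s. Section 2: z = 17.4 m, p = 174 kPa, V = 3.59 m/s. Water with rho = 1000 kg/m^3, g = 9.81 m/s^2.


Total head at each section: H = z + p/(rho*g) + V^2/(2g).
H1 = 33.9 + 134*1000/(1000*9.81) + 4.8^2/(2*9.81)
   = 33.9 + 13.66 + 1.1743
   = 48.734 m.
H2 = 17.4 + 174*1000/(1000*9.81) + 3.59^2/(2*9.81)
   = 17.4 + 17.737 + 0.6569
   = 35.794 m.
h_L = H1 - H2 = 48.734 - 35.794 = 12.94 m.

12.94


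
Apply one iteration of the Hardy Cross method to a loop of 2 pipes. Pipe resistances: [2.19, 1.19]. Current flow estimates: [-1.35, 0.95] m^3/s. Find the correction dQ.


Numerator terms (r*Q*|Q|): 2.19*-1.35*|-1.35| = -3.9913; 1.19*0.95*|0.95| = 1.074.
Sum of numerator = -2.9173.
Denominator terms (r*|Q|): 2.19*|-1.35| = 2.9565; 1.19*|0.95| = 1.1305.
2 * sum of denominator = 2 * 4.087 = 8.174.
dQ = --2.9173 / 8.174 = 0.3569 m^3/s.

0.3569


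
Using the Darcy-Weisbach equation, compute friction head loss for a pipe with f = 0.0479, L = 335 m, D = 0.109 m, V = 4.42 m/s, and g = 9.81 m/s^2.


Darcy-Weisbach equation: h_f = f * (L/D) * V^2/(2g).
f * L/D = 0.0479 * 335/0.109 = 147.2156.
V^2/(2g) = 4.42^2 / (2*9.81) = 19.5364 / 19.62 = 0.9957 m.
h_f = 147.2156 * 0.9957 = 146.588 m.

146.588


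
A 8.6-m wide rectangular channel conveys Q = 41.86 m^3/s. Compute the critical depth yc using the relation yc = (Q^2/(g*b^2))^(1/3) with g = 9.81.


Using yc = (Q^2 / (g * b^2))^(1/3):
Q^2 = 41.86^2 = 1752.26.
g * b^2 = 9.81 * 8.6^2 = 9.81 * 73.96 = 725.55.
Q^2 / (g*b^2) = 1752.26 / 725.55 = 2.4151.
yc = 2.4151^(1/3) = 1.3417 m.

1.3417


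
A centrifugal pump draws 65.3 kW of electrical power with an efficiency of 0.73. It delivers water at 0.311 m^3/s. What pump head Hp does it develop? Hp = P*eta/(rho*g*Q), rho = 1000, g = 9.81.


Pump head formula: Hp = P * eta / (rho * g * Q).
Numerator: P * eta = 65.3 * 1000 * 0.73 = 47669.0 W.
Denominator: rho * g * Q = 1000 * 9.81 * 0.311 = 3050.91.
Hp = 47669.0 / 3050.91 = 15.62 m.

15.62


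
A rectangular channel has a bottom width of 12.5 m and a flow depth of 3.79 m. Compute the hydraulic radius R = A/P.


For a rectangular section:
Flow area A = b * y = 12.5 * 3.79 = 47.38 m^2.
Wetted perimeter P = b + 2y = 12.5 + 2*3.79 = 20.08 m.
Hydraulic radius R = A/P = 47.38 / 20.08 = 2.3593 m.

2.3593


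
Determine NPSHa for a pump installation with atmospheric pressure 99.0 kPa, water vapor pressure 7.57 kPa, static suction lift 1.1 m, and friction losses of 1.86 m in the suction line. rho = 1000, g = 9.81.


NPSHa = p_atm/(rho*g) - z_s - hf_s - p_vap/(rho*g).
p_atm/(rho*g) = 99.0*1000 / (1000*9.81) = 10.092 m.
p_vap/(rho*g) = 7.57*1000 / (1000*9.81) = 0.772 m.
NPSHa = 10.092 - 1.1 - 1.86 - 0.772
      = 6.36 m.

6.36


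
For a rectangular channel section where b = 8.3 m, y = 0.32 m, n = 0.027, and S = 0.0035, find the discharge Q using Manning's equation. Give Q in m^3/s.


For a rectangular channel, the cross-sectional area A = b * y = 8.3 * 0.32 = 2.66 m^2.
The wetted perimeter P = b + 2y = 8.3 + 2*0.32 = 8.94 m.
Hydraulic radius R = A/P = 2.66/8.94 = 0.2971 m.
Velocity V = (1/n)*R^(2/3)*S^(1/2) = (1/0.027)*0.2971^(2/3)*0.0035^(1/2) = 0.9756 m/s.
Discharge Q = A * V = 2.66 * 0.9756 = 2.591 m^3/s.

2.591


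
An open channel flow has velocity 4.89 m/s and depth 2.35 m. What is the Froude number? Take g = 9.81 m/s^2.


The Froude number is defined as Fr = V / sqrt(g*y).
g*y = 9.81 * 2.35 = 23.0535.
sqrt(g*y) = sqrt(23.0535) = 4.8014.
Fr = 4.89 / 4.8014 = 1.0185.

1.0185


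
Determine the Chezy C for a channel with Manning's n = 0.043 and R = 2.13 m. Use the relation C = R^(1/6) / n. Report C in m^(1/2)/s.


The Chezy coefficient relates to Manning's n through C = R^(1/6) / n.
R^(1/6) = 2.13^(1/6) = 1.134305.
C = 1.134305 / 0.043 = 26.38 m^(1/2)/s.

26.38


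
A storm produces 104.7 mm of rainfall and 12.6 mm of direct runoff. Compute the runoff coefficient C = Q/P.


The runoff coefficient C = runoff depth / rainfall depth.
C = 12.6 / 104.7
  = 0.1203.

0.1203


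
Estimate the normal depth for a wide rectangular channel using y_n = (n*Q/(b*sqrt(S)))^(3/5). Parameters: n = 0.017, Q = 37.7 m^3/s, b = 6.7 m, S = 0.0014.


We use the wide-channel approximation y_n = (n*Q/(b*sqrt(S)))^(3/5).
sqrt(S) = sqrt(0.0014) = 0.037417.
Numerator: n*Q = 0.017 * 37.7 = 0.6409.
Denominator: b*sqrt(S) = 6.7 * 0.037417 = 0.250694.
arg = 2.5565.
y_n = 2.5565^(3/5) = 1.7563 m.

1.7563


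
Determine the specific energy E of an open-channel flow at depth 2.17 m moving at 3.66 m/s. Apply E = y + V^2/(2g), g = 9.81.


Specific energy E = y + V^2/(2g).
Velocity head = V^2/(2g) = 3.66^2 / (2*9.81) = 13.3956 / 19.62 = 0.6828 m.
E = 2.17 + 0.6828 = 2.8528 m.

2.8528


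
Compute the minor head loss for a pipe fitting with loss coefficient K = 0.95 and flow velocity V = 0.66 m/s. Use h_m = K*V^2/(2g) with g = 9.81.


Minor loss formula: h_m = K * V^2/(2g).
V^2 = 0.66^2 = 0.4356.
V^2/(2g) = 0.4356 / 19.62 = 0.0222 m.
h_m = 0.95 * 0.0222 = 0.0211 m.

0.0211


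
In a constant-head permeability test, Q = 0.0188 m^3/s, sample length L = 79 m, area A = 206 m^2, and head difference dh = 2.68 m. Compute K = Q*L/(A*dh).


From K = Q*L / (A*dh):
Numerator: Q*L = 0.0188 * 79 = 1.4852.
Denominator: A*dh = 206 * 2.68 = 552.08.
K = 1.4852 / 552.08 = 0.00269 m/s.

0.00269


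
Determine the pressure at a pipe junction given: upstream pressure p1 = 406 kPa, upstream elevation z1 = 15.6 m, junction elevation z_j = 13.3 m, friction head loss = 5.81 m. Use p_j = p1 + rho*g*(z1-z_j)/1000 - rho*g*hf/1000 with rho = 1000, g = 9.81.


Junction pressure: p_j = p1 + rho*g*(z1 - z_j)/1000 - rho*g*hf/1000.
Elevation term = 1000*9.81*(15.6 - 13.3)/1000 = 22.563 kPa.
Friction term = 1000*9.81*5.81/1000 = 56.996 kPa.
p_j = 406 + 22.563 - 56.996 = 371.57 kPa.

371.57


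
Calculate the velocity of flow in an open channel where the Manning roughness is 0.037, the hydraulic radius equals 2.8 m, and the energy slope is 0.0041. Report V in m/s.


Manning's equation gives V = (1/n) * R^(2/3) * S^(1/2).
First, compute R^(2/3) = 2.8^(2/3) = 1.9866.
Next, S^(1/2) = 0.0041^(1/2) = 0.064031.
Then 1/n = 1/0.037 = 27.03.
V = 27.03 * 1.9866 * 0.064031 = 3.4379 m/s.

3.4379


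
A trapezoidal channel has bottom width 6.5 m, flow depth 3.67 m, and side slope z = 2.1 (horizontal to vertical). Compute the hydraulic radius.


For a trapezoidal section with side slope z:
A = (b + z*y)*y = (6.5 + 2.1*3.67)*3.67 = 52.14 m^2.
P = b + 2*y*sqrt(1 + z^2) = 6.5 + 2*3.67*sqrt(1 + 2.1^2) = 23.572 m.
R = A/P = 52.14 / 23.572 = 2.2119 m.

2.2119


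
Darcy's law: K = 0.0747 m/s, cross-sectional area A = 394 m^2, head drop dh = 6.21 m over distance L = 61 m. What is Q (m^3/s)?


Darcy's law: Q = K * A * i, where i = dh/L.
Hydraulic gradient i = 6.21 / 61 = 0.101803.
Q = 0.0747 * 394 * 0.101803
  = 2.9963 m^3/s.

2.9963


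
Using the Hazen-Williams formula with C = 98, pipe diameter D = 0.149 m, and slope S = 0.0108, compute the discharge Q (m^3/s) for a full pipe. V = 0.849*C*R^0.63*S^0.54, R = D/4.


For a full circular pipe, R = D/4 = 0.149/4 = 0.0372 m.
V = 0.849 * 98 * 0.0372^0.63 * 0.0108^0.54
  = 0.849 * 98 * 0.125837 * 0.086706
  = 0.9078 m/s.
Pipe area A = pi*D^2/4 = pi*0.149^2/4 = 0.0174 m^2.
Q = A * V = 0.0174 * 0.9078 = 0.0158 m^3/s.

0.0158


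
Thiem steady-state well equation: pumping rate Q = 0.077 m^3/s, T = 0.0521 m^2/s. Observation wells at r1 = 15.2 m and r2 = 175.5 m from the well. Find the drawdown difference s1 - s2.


Thiem equation: s1 - s2 = Q/(2*pi*T) * ln(r2/r1).
ln(r2/r1) = ln(175.5/15.2) = 2.4463.
Q/(2*pi*T) = 0.077 / (2*pi*0.0521) = 0.077 / 0.3274 = 0.2352.
s1 - s2 = 0.2352 * 2.4463 = 0.5754 m.

0.5754


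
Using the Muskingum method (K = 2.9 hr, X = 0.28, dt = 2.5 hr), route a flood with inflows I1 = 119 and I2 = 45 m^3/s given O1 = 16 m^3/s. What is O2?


Muskingum coefficients:
denom = 2*K*(1-X) + dt = 2*2.9*(1-0.28) + 2.5 = 6.676.
C0 = (dt - 2*K*X)/denom = (2.5 - 2*2.9*0.28)/6.676 = 0.1312.
C1 = (dt + 2*K*X)/denom = (2.5 + 2*2.9*0.28)/6.676 = 0.6177.
C2 = (2*K*(1-X) - dt)/denom = 0.251.
O2 = C0*I2 + C1*I1 + C2*O1
   = 0.1312*45 + 0.6177*119 + 0.251*16
   = 83.43 m^3/s.

83.43


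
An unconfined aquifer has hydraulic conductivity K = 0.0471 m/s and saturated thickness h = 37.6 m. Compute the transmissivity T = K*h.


Transmissivity is defined as T = K * h.
T = 0.0471 * 37.6
  = 1.771 m^2/s.

1.771


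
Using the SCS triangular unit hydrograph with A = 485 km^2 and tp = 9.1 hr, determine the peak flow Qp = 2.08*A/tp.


SCS formula: Qp = 2.08 * A / tp.
Qp = 2.08 * 485 / 9.1
   = 1008.8 / 9.1
   = 110.86 m^3/s per cm.

110.86


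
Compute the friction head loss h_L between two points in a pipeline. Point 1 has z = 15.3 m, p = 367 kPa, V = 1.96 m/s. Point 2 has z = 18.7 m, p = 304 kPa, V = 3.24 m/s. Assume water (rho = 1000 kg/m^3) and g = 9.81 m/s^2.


Total head at each section: H = z + p/(rho*g) + V^2/(2g).
H1 = 15.3 + 367*1000/(1000*9.81) + 1.96^2/(2*9.81)
   = 15.3 + 37.411 + 0.1958
   = 52.907 m.
H2 = 18.7 + 304*1000/(1000*9.81) + 3.24^2/(2*9.81)
   = 18.7 + 30.989 + 0.535
   = 50.224 m.
h_L = H1 - H2 = 52.907 - 50.224 = 2.683 m.

2.683


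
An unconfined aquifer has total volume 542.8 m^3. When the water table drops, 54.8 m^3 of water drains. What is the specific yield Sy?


Specific yield Sy = Volume drained / Total volume.
Sy = 54.8 / 542.8
   = 0.101.

0.101


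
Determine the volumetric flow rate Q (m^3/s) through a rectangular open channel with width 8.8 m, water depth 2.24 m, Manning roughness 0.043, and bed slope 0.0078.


For a rectangular channel, the cross-sectional area A = b * y = 8.8 * 2.24 = 19.71 m^2.
The wetted perimeter P = b + 2y = 8.8 + 2*2.24 = 13.28 m.
Hydraulic radius R = A/P = 19.71/13.28 = 1.4843 m.
Velocity V = (1/n)*R^(2/3)*S^(1/2) = (1/0.043)*1.4843^(2/3)*0.0078^(1/2) = 2.6726 m/s.
Discharge Q = A * V = 19.71 * 2.6726 = 52.682 m^3/s.

52.682


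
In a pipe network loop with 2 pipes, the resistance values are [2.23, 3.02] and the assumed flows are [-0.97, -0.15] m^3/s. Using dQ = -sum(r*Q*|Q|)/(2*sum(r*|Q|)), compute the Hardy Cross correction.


Numerator terms (r*Q*|Q|): 2.23*-0.97*|-0.97| = -2.0982; 3.02*-0.15*|-0.15| = -0.0679.
Sum of numerator = -2.1662.
Denominator terms (r*|Q|): 2.23*|-0.97| = 2.1631; 3.02*|-0.15| = 0.453.
2 * sum of denominator = 2 * 2.6161 = 5.2322.
dQ = --2.1662 / 5.2322 = 0.414 m^3/s.

0.414


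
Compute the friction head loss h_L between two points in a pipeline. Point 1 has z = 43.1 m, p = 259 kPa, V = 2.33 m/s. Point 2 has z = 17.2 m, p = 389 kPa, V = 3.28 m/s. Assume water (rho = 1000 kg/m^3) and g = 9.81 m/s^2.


Total head at each section: H = z + p/(rho*g) + V^2/(2g).
H1 = 43.1 + 259*1000/(1000*9.81) + 2.33^2/(2*9.81)
   = 43.1 + 26.402 + 0.2767
   = 69.778 m.
H2 = 17.2 + 389*1000/(1000*9.81) + 3.28^2/(2*9.81)
   = 17.2 + 39.653 + 0.5483
   = 57.402 m.
h_L = H1 - H2 = 69.778 - 57.402 = 12.377 m.

12.377
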